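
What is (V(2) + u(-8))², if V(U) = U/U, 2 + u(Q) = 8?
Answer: 49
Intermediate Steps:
u(Q) = 6 (u(Q) = -2 + 8 = 6)
V(U) = 1
(V(2) + u(-8))² = (1 + 6)² = 7² = 49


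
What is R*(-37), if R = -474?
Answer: 17538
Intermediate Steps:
R*(-37) = -474*(-37) = 17538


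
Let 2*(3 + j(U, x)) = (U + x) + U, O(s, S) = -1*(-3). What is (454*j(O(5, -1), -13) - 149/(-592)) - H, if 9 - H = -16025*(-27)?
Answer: 254391429/592 ≈ 4.2972e+5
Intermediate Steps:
O(s, S) = 3
j(U, x) = -3 + U + x/2 (j(U, x) = -3 + ((U + x) + U)/2 = -3 + (x + 2*U)/2 = -3 + (U + x/2) = -3 + U + x/2)
H = -432666 (H = 9 - (-16025)*(-27) = 9 - 1*432675 = 9 - 432675 = -432666)
(454*j(O(5, -1), -13) - 149/(-592)) - H = (454*(-3 + 3 + (½)*(-13)) - 149/(-592)) - 1*(-432666) = (454*(-3 + 3 - 13/2) - 149*(-1/592)) + 432666 = (454*(-13/2) + 149/592) + 432666 = (-2951 + 149/592) + 432666 = -1746843/592 + 432666 = 254391429/592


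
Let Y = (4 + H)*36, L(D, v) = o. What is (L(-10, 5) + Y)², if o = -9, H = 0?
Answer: 18225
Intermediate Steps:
L(D, v) = -9
Y = 144 (Y = (4 + 0)*36 = 4*36 = 144)
(L(-10, 5) + Y)² = (-9 + 144)² = 135² = 18225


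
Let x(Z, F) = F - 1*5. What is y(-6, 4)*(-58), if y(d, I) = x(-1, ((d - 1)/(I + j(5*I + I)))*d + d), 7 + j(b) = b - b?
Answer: 1450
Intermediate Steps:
j(b) = -7 (j(b) = -7 + (b - b) = -7 + 0 = -7)
x(Z, F) = -5 + F (x(Z, F) = F - 5 = -5 + F)
y(d, I) = -5 + d + d*(-1 + d)/(-7 + I) (y(d, I) = -5 + (((d - 1)/(I - 7))*d + d) = -5 + (((-1 + d)/(-7 + I))*d + d) = -5 + (d*(-1 + d)/(-7 + I) + d) = -5 + (d + d*(-1 + d)/(-7 + I)) = -5 + d + d*(-1 + d)/(-7 + I))
y(-6, 4)*(-58) = ((35 - 5*4 - 6*(-8 + 4 - 6))/(-7 + 4))*(-58) = ((35 - 20 - 6*(-10))/(-3))*(-58) = -(35 - 20 + 60)/3*(-58) = -⅓*75*(-58) = -25*(-58) = 1450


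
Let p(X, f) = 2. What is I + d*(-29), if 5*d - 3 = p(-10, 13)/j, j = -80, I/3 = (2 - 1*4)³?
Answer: -8251/200 ≈ -41.255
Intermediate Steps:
I = -24 (I = 3*(2 - 1*4)³ = 3*(2 - 4)³ = 3*(-2)³ = 3*(-8) = -24)
d = 119/200 (d = ⅗ + (2/(-80))/5 = ⅗ + (2*(-1/80))/5 = ⅗ + (⅕)*(-1/40) = ⅗ - 1/200 = 119/200 ≈ 0.59500)
I + d*(-29) = -24 + (119/200)*(-29) = -24 - 3451/200 = -8251/200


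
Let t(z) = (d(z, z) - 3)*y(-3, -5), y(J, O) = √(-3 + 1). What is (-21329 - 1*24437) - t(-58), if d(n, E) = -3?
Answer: -45766 + 6*I*√2 ≈ -45766.0 + 8.4853*I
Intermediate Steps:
y(J, O) = I*√2 (y(J, O) = √(-2) = I*√2)
t(z) = -6*I*√2 (t(z) = (-3 - 3)*(I*√2) = -6*I*√2)
(-21329 - 1*24437) - t(-58) = (-21329 - 1*24437) - (-6)*I*√2 = (-21329 - 24437) + 6*I*√2 = -45766 + 6*I*√2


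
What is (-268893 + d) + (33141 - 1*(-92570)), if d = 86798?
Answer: -56384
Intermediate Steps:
(-268893 + d) + (33141 - 1*(-92570)) = (-268893 + 86798) + (33141 - 1*(-92570)) = -182095 + (33141 + 92570) = -182095 + 125711 = -56384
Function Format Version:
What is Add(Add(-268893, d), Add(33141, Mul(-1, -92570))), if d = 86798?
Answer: -56384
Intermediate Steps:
Add(Add(-268893, d), Add(33141, Mul(-1, -92570))) = Add(Add(-268893, 86798), Add(33141, Mul(-1, -92570))) = Add(-182095, Add(33141, 92570)) = Add(-182095, 125711) = -56384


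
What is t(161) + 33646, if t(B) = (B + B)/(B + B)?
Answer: 33647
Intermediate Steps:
t(B) = 1 (t(B) = (2*B)/((2*B)) = (2*B)*(1/(2*B)) = 1)
t(161) + 33646 = 1 + 33646 = 33647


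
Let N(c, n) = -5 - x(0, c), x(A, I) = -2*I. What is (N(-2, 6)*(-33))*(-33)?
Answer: -9801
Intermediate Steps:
N(c, n) = -5 + 2*c (N(c, n) = -5 - (-2)*c = -5 + 2*c)
(N(-2, 6)*(-33))*(-33) = ((-5 + 2*(-2))*(-33))*(-33) = ((-5 - 4)*(-33))*(-33) = -9*(-33)*(-33) = 297*(-33) = -9801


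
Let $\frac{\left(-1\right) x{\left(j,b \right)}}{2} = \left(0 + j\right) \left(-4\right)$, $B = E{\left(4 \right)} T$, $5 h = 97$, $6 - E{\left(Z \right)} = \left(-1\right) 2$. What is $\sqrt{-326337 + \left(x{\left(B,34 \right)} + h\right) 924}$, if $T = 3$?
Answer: $\frac{i \sqrt{3275085}}{5} \approx 361.94 i$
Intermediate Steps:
$E{\left(Z \right)} = 8$ ($E{\left(Z \right)} = 6 - \left(-1\right) 2 = 6 - -2 = 6 + 2 = 8$)
$h = \frac{97}{5}$ ($h = \frac{1}{5} \cdot 97 = \frac{97}{5} \approx 19.4$)
$B = 24$ ($B = 8 \cdot 3 = 24$)
$x{\left(j,b \right)} = 8 j$ ($x{\left(j,b \right)} = - 2 \left(0 + j\right) \left(-4\right) = - 2 j \left(-4\right) = - 2 \left(- 4 j\right) = 8 j$)
$\sqrt{-326337 + \left(x{\left(B,34 \right)} + h\right) 924} = \sqrt{-326337 + \left(8 \cdot 24 + \frac{97}{5}\right) 924} = \sqrt{-326337 + \left(192 + \frac{97}{5}\right) 924} = \sqrt{-326337 + \frac{1057}{5} \cdot 924} = \sqrt{-326337 + \frac{976668}{5}} = \sqrt{- \frac{655017}{5}} = \frac{i \sqrt{3275085}}{5}$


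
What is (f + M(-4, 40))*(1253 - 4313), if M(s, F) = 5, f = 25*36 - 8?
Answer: -2744820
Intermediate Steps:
f = 892 (f = 900 - 8 = 892)
(f + M(-4, 40))*(1253 - 4313) = (892 + 5)*(1253 - 4313) = 897*(-3060) = -2744820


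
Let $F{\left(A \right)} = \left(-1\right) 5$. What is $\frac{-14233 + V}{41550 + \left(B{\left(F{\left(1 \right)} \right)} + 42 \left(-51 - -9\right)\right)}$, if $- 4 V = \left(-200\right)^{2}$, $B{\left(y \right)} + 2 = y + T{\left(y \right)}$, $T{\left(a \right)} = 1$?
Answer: $- \frac{24233}{39780} \approx -0.60918$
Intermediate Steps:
$F{\left(A \right)} = -5$
$B{\left(y \right)} = -1 + y$ ($B{\left(y \right)} = -2 + \left(y + 1\right) = -2 + \left(1 + y\right) = -1 + y$)
$V = -10000$ ($V = - \frac{\left(-200\right)^{2}}{4} = \left(- \frac{1}{4}\right) 40000 = -10000$)
$\frac{-14233 + V}{41550 + \left(B{\left(F{\left(1 \right)} \right)} + 42 \left(-51 - -9\right)\right)} = \frac{-14233 - 10000}{41550 + \left(\left(-1 - 5\right) + 42 \left(-51 - -9\right)\right)} = - \frac{24233}{41550 + \left(-6 + 42 \left(-51 + 9\right)\right)} = - \frac{24233}{41550 + \left(-6 + 42 \left(-42\right)\right)} = - \frac{24233}{41550 - 1770} = - \frac{24233}{39780}$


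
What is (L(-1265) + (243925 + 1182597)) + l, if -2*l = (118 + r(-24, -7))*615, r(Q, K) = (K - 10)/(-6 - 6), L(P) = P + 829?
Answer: 11114923/8 ≈ 1.3894e+6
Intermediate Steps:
L(P) = 829 + P
r(Q, K) = ⅚ - K/12 (r(Q, K) = (-10 + K)/(-12) = (-10 + K)*(-1/12) = ⅚ - K/12)
l = -293765/8 (l = -(118 + (⅚ - 1/12*(-7)))*615/2 = -(118 + (⅚ + 7/12))*615/2 = -(118 + 17/12)*615/2 = -1433*615/24 = -½*293765/4 = -293765/8 ≈ -36721.)
(L(-1265) + (243925 + 1182597)) + l = ((829 - 1265) + (243925 + 1182597)) - 293765/8 = (-436 + 1426522) - 293765/8 = 1426086 - 293765/8 = 11114923/8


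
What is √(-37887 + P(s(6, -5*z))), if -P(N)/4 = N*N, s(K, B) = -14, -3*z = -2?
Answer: I*√38671 ≈ 196.65*I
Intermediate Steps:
z = ⅔ (z = -⅓*(-2) = ⅔ ≈ 0.66667)
P(N) = -4*N² (P(N) = -4*N*N = -4*N²)
√(-37887 + P(s(6, -5*z))) = √(-37887 - 4*(-14)²) = √(-37887 - 4*196) = √(-37887 - 784) = √(-38671) = I*√38671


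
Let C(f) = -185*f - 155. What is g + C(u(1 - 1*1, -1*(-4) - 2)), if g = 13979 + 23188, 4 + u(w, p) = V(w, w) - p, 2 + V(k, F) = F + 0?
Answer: 38492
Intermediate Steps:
V(k, F) = -2 + F (V(k, F) = -2 + (F + 0) = -2 + F)
u(w, p) = -6 + w - p (u(w, p) = -4 + ((-2 + w) - p) = -4 + (-2 + w - p) = -6 + w - p)
g = 37167
C(f) = -155 - 185*f
g + C(u(1 - 1*1, -1*(-4) - 2)) = 37167 + (-155 - 185*(-6 + (1 - 1*1) - (-1*(-4) - 2))) = 37167 + (-155 - 185*(-6 + (1 - 1) - (4 - 2))) = 37167 + (-155 - 185*(-6 + 0 - 1*2)) = 37167 + (-155 - 185*(-6 + 0 - 2)) = 37167 + (-155 - 185*(-8)) = 37167 + (-155 + 1480) = 37167 + 1325 = 38492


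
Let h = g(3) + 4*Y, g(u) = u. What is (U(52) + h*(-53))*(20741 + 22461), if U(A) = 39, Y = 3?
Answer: -32660712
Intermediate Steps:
h = 15 (h = 3 + 4*3 = 3 + 12 = 15)
(U(52) + h*(-53))*(20741 + 22461) = (39 + 15*(-53))*(20741 + 22461) = (39 - 795)*43202 = -756*43202 = -32660712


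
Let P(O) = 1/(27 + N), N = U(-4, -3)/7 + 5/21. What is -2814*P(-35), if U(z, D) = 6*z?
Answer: -29547/250 ≈ -118.19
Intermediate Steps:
N = -67/21 (N = (6*(-4))/7 + 5/21 = -24*1/7 + 5*(1/21) = -24/7 + 5/21 = -67/21 ≈ -3.1905)
P(O) = 21/500 (P(O) = 1/(27 - 67/21) = 1/(500/21) = 21/500)
-2814*P(-35) = -2814*21/500 = -29547/250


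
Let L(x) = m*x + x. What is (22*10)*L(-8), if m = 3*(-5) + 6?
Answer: 14080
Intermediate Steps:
m = -9 (m = -15 + 6 = -9)
L(x) = -8*x (L(x) = -9*x + x = -8*x)
(22*10)*L(-8) = (22*10)*(-8*(-8)) = 220*64 = 14080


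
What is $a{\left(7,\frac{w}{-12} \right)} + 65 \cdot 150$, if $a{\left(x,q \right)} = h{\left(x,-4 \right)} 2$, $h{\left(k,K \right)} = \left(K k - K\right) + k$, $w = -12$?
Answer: $9716$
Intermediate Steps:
$h{\left(k,K \right)} = k - K + K k$ ($h{\left(k,K \right)} = \left(- K + K k\right) + k = k - K + K k$)
$a{\left(x,q \right)} = 8 - 6 x$ ($a{\left(x,q \right)} = \left(x - -4 - 4 x\right) 2 = \left(x + 4 - 4 x\right) 2 = \left(4 - 3 x\right) 2 = 8 - 6 x$)
$a{\left(7,\frac{w}{-12} \right)} + 65 \cdot 150 = \left(8 - 42\right) + 65 \cdot 150 = \left(8 - 42\right) + 9750 = -34 + 9750 = 9716$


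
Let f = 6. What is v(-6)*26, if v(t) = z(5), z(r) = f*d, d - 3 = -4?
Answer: -156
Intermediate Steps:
d = -1 (d = 3 - 4 = -1)
z(r) = -6 (z(r) = 6*(-1) = -6)
v(t) = -6
v(-6)*26 = -6*26 = -156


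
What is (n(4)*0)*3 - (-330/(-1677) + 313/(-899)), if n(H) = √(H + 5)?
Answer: 76077/502541 ≈ 0.15138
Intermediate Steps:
n(H) = √(5 + H)
(n(4)*0)*3 - (-330/(-1677) + 313/(-899)) = (√(5 + 4)*0)*3 - (-330/(-1677) + 313/(-899)) = (√9*0)*3 - (-330*(-1/1677) + 313*(-1/899)) = (3*0)*3 - (110/559 - 313/899) = 0*3 - 1*(-76077/502541) = 0 + 76077/502541 = 76077/502541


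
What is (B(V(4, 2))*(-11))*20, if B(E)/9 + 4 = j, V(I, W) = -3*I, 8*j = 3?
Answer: 14355/2 ≈ 7177.5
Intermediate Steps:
j = 3/8 (j = (⅛)*3 = 3/8 ≈ 0.37500)
B(E) = -261/8 (B(E) = -36 + 9*(3/8) = -36 + 27/8 = -261/8)
(B(V(4, 2))*(-11))*20 = -261/8*(-11)*20 = (2871/8)*20 = 14355/2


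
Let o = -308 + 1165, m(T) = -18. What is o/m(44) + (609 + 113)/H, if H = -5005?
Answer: -4302281/90090 ≈ -47.755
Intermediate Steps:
o = 857
o/m(44) + (609 + 113)/H = 857/(-18) + (609 + 113)/(-5005) = 857*(-1/18) + 722*(-1/5005) = -857/18 - 722/5005 = -4302281/90090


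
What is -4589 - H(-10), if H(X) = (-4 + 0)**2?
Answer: -4605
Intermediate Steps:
H(X) = 16 (H(X) = (-4)**2 = 16)
-4589 - H(-10) = -4589 - 1*16 = -4589 - 16 = -4605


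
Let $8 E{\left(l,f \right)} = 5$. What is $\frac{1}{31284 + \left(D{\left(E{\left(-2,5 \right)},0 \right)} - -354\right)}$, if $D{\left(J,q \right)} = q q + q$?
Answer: $\frac{1}{31638} \approx 3.1608 \cdot 10^{-5}$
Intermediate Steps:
$E{\left(l,f \right)} = \frac{5}{8}$ ($E{\left(l,f \right)} = \frac{1}{8} \cdot 5 = \frac{5}{8}$)
$D{\left(J,q \right)} = q + q^{2}$ ($D{\left(J,q \right)} = q^{2} + q = q + q^{2}$)
$\frac{1}{31284 + \left(D{\left(E{\left(-2,5 \right)},0 \right)} - -354\right)} = \frac{1}{31284 + \left(0 \left(1 + 0\right) - -354\right)} = \frac{1}{31284 + \left(0 \cdot 1 + 354\right)} = \frac{1}{31284 + \left(0 + 354\right)} = \frac{1}{31284 + 354} = \frac{1}{31638}$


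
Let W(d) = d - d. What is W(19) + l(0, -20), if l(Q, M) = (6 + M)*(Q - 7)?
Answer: 98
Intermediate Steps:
W(d) = 0
l(Q, M) = (-7 + Q)*(6 + M) (l(Q, M) = (6 + M)*(-7 + Q) = (-7 + Q)*(6 + M))
W(19) + l(0, -20) = 0 + (-42 - 7*(-20) + 6*0 - 20*0) = 0 + (-42 + 140 + 0 + 0) = 0 + 98 = 98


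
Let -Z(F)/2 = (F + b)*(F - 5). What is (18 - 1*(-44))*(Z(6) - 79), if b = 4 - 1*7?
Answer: -5270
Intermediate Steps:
b = -3 (b = 4 - 7 = -3)
Z(F) = -2*(-5 + F)*(-3 + F) (Z(F) = -2*(F - 3)*(F - 5) = -2*(-3 + F)*(-5 + F) = -2*(-5 + F)*(-3 + F))
(18 - 1*(-44))*(Z(6) - 79) = (18 - 1*(-44))*((-30 - 2*6² + 16*6) - 79) = (18 + 44)*((-30 - 2*36 + 96) - 79) = 62*((-30 - 72 + 96) - 79) = 62*(-6 - 79) = 62*(-85) = -5270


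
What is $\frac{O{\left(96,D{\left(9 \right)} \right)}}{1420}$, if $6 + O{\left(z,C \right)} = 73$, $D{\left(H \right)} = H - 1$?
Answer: $\frac{67}{1420} \approx 0.047183$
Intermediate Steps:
$D{\left(H \right)} = -1 + H$
$O{\left(z,C \right)} = 67$ ($O{\left(z,C \right)} = -6 + 73 = 67$)
$\frac{O{\left(96,D{\left(9 \right)} \right)}}{1420} = \frac{67}{1420}$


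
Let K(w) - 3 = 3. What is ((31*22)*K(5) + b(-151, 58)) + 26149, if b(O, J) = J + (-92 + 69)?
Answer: 30276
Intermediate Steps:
K(w) = 6 (K(w) = 3 + 3 = 6)
b(O, J) = -23 + J (b(O, J) = J - 23 = -23 + J)
((31*22)*K(5) + b(-151, 58)) + 26149 = ((31*22)*6 + (-23 + 58)) + 26149 = (682*6 + 35) + 26149 = (4092 + 35) + 26149 = 4127 + 26149 = 30276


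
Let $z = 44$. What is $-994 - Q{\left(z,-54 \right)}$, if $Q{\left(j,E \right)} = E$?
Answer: $-940$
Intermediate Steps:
$-994 - Q{\left(z,-54 \right)} = -994 - -54 = -994 + 54 = -940$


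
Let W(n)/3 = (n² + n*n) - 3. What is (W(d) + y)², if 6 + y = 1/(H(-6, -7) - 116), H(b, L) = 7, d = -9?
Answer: 2635590244/11881 ≈ 2.2183e+5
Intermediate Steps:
W(n) = -9 + 6*n² (W(n) = 3*((n² + n*n) - 3) = 3*((n² + n²) - 3) = 3*(2*n² - 3) = 3*(-3 + 2*n²) = -9 + 6*n²)
y = -655/109 (y = -6 + 1/(7 - 116) = -6 + 1/(-109) = -6 - 1/109 = -655/109 ≈ -6.0092)
(W(d) + y)² = ((-9 + 6*(-9)²) - 655/109)² = ((-9 + 6*81) - 655/109)² = ((-9 + 486) - 655/109)² = (477 - 655/109)² = (51338/109)² = 2635590244/11881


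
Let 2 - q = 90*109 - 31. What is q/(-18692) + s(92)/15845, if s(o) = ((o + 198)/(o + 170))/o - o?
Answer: 230791470149/446187245810 ≈ 0.51725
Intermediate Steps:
q = -9777 (q = 2 - (90*109 - 31) = 2 - (9810 - 31) = 2 - 1*9779 = 2 - 9779 = -9777)
s(o) = -o + (198 + o)/(o*(170 + o)) (s(o) = ((198 + o)/(170 + o))/o - o = (198 + o)/(o*(170 + o)) - o = -o + (198 + o)/(o*(170 + o)))
q/(-18692) + s(92)/15845 = -9777/(-18692) + ((198 + 92 - 1*92³ - 170*92²)/(92*(170 + 92)))/15845 = -9777*(-1/18692) + ((1/92)*(198 + 92 - 1*778688 - 170*8464)/262)*(1/15845) = 9777/18692 + ((1/92)*(1/262)*(198 + 92 - 778688 - 1438880))*(1/15845) = 9777/18692 + ((1/92)*(1/262)*(-2217278))*(1/15845) = 9777/18692 - 1108639/12052*1/15845 = 9777/18692 - 1108639/190963940 = 230791470149/446187245810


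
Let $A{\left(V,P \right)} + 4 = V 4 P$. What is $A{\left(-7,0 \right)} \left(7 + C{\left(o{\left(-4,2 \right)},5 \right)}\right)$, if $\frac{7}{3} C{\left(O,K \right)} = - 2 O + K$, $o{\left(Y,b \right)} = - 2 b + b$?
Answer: $- \frac{304}{7} \approx -43.429$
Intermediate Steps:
$A{\left(V,P \right)} = -4 + 4 P V$ ($A{\left(V,P \right)} = -4 + V 4 P = -4 + 4 V P = -4 + 4 P V$)
$o{\left(Y,b \right)} = - b$
$C{\left(O,K \right)} = - \frac{6 O}{7} + \frac{3 K}{7}$ ($C{\left(O,K \right)} = \frac{3 \left(- 2 O + K\right)}{7} = \frac{3 \left(K - 2 O\right)}{7} = - \frac{6 O}{7} + \frac{3 K}{7}$)
$A{\left(-7,0 \right)} \left(7 + C{\left(o{\left(-4,2 \right)},5 \right)}\right) = \left(-4 + 4 \cdot 0 \left(-7\right)\right) \left(7 + \left(- \frac{6 \left(\left(-1\right) 2\right)}{7} + \frac{3}{7} \cdot 5\right)\right) = \left(-4 + 0\right) \left(7 + \left(\left(- \frac{6}{7}\right) \left(-2\right) + \frac{15}{7}\right)\right) = - 4 \left(7 + \left(\frac{12}{7} + \frac{15}{7}\right)\right) = - 4 \left(7 + \frac{27}{7}\right) = \left(-4\right) \frac{76}{7} = - \frac{304}{7}$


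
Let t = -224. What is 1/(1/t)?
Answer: -224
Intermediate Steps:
1/(1/t) = 1/(1/(-224)) = 1/(-1/224) = -224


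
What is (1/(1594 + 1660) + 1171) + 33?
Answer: 3917817/3254 ≈ 1204.0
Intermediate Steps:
(1/(1594 + 1660) + 1171) + 33 = (1/3254 + 1171) + 33 = 3810435/3254 + 33 = 3917817/3254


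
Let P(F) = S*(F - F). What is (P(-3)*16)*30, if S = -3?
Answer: 0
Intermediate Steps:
P(F) = 0 (P(F) = -3*(F - F) = -3*0 = 0)
(P(-3)*16)*30 = (0*16)*30 = 0*30 = 0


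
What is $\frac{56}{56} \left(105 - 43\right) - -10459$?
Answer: $10521$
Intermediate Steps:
$\frac{56}{56} \left(105 - 43\right) - -10459 = 56 \cdot \frac{1}{56} \cdot 62 + 10459 = 1 \cdot 62 + 10459 = 62 + 10459 = 10521$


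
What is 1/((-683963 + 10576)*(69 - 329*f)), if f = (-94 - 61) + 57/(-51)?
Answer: -1/34633442129 ≈ -2.8874e-11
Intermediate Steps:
f = -2654/17 (f = -155 + 57*(-1/51) = -155 - 19/17 = -2654/17 ≈ -156.12)
1/((-683963 + 10576)*(69 - 329*f)) = 1/((-683963 + 10576)*(69 - 329*(-2654/17))) = 1/((-673387)*(69 + 873166/17)) = -1/(673387*874339/17) = -1/673387*17/874339 = -1/34633442129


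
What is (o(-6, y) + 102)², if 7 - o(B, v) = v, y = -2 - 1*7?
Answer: 13924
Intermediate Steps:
y = -9 (y = -2 - 7 = -9)
o(B, v) = 7 - v
(o(-6, y) + 102)² = ((7 - 1*(-9)) + 102)² = ((7 + 9) + 102)² = (16 + 102)² = 118² = 13924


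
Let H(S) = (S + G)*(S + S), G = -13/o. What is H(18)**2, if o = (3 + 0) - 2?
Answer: 32400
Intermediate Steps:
o = 1 (o = 3 - 2 = 1)
G = -13 (G = -13/1 = -13*1 = -13)
H(S) = 2*S*(-13 + S) (H(S) = (S - 13)*(S + S) = (-13 + S)*(2*S) = 2*S*(-13 + S))
H(18)**2 = (2*18*(-13 + 18))**2 = (2*18*5)**2 = 180**2 = 32400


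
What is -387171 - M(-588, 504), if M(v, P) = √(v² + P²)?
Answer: -387171 - 84*√85 ≈ -3.8795e+5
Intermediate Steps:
M(v, P) = √(P² + v²)
-387171 - M(-588, 504) = -387171 - √(504² + (-588)²) = -387171 - √(254016 + 345744) = -387171 - √599760 = -387171 - 84*√85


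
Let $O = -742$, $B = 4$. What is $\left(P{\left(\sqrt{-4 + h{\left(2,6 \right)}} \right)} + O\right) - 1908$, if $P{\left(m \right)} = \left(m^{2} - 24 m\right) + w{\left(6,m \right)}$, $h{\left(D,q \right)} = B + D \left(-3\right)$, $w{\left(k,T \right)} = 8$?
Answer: $-2648 - 24 i \sqrt{6} \approx -2648.0 - 58.788 i$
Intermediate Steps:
$h{\left(D,q \right)} = 4 - 3 D$ ($h{\left(D,q \right)} = 4 + D \left(-3\right) = 4 - 3 D$)
$P{\left(m \right)} = 8 + m^{2} - 24 m$ ($P{\left(m \right)} = \left(m^{2} - 24 m\right) + 8 = 8 + m^{2} - 24 m$)
$\left(P{\left(\sqrt{-4 + h{\left(2,6 \right)}} \right)} + O\right) - 1908 = \left(\left(8 + \left(\sqrt{-4 + \left(4 - 6\right)}\right)^{2} - 24 \sqrt{-4 + \left(4 - 6\right)}\right) - 742\right) - 1908 = \left(\left(8 + \left(\sqrt{-4 - 2}\right)^{2} - 24 \sqrt{-4 - 2}\right) - 742\right) - 1908 = \left(\left(8 + \left(\sqrt{-6}\right)^{2} - 24 \sqrt{-6}\right) - 742\right) - 1908 = \left(\left(8 + \left(i \sqrt{6}\right)^{2} - 24 i \sqrt{6}\right) - 742\right) - 1908 = \left(\left(8 - 6 - 24 i \sqrt{6}\right) - 742\right) - 1908 = \left(\left(2 - 24 i \sqrt{6}\right) - 742\right) - 1908 = \left(-740 - 24 i \sqrt{6}\right) - 1908 = -2648 - 24 i \sqrt{6}$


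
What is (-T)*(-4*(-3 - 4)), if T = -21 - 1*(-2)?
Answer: 532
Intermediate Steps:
T = -19 (T = -21 + 2 = -19)
(-T)*(-4*(-3 - 4)) = (-1*(-19))*(-4*(-3 - 4)) = 19*(-4*(-7)) = 19*28 = 532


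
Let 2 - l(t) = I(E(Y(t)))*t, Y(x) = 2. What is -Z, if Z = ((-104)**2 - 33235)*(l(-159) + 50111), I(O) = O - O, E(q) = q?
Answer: 1123483347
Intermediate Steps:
I(O) = 0
l(t) = 2 (l(t) = 2 - 0*t = 2 - 1*0 = 2 + 0 = 2)
Z = -1123483347 (Z = ((-104)**2 - 33235)*(2 + 50111) = (10816 - 33235)*50113 = -22419*50113 = -1123483347)
-Z = -1*(-1123483347) = 1123483347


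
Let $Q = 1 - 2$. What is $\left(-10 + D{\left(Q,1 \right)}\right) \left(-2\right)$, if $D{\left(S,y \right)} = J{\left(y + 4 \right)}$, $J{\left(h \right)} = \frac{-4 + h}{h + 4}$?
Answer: $\frac{178}{9} \approx 19.778$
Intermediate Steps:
$Q = -1$
$J{\left(h \right)} = \frac{-4 + h}{4 + h}$
$D{\left(S,y \right)} = \frac{y}{8 + y}$ ($D{\left(S,y \right)} = \frac{-4 + \left(y + 4\right)}{4 + \left(y + 4\right)} = \frac{-4 + \left(4 + y\right)}{4 + \left(4 + y\right)} = \frac{y}{8 + y}$)
$\left(-10 + D{\left(Q,1 \right)}\right) \left(-2\right) = \left(-10 + 1 \frac{1}{8 + 1}\right) \left(-2\right) = \left(-10 + 1 \cdot \frac{1}{9}\right) \left(-2\right) = \left(-10 + \frac{1}{9}\right) \left(-2\right) = \left(- \frac{89}{9}\right) \left(-2\right) = \frac{178}{9}$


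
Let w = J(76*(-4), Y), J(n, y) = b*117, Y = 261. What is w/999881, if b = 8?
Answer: 936/999881 ≈ 0.00093611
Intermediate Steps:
J(n, y) = 936 (J(n, y) = 8*117 = 936)
w = 936
w/999881 = 936/999881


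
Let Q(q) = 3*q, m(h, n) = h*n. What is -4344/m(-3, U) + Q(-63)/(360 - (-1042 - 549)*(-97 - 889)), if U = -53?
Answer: -2270983951/83123398 ≈ -27.321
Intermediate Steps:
-4344/m(-3, U) + Q(-63)/(360 - (-1042 - 549)*(-97 - 889)) = -4344/((-3*(-53))) + (3*(-63))/(360 - (-1042 - 549)*(-97 - 889)) = -4344/159 - 189/(360 - (-1591)*(-986)) = -4344*1/159 - 189/(360 - 1*1568726) = -1448/53 - 189/(360 - 1568726) = -1448/53 - 189/(-1568366) = -1448/53 - 189*(-1/1568366) = -1448/53 + 189/1568366 = -2270983951/83123398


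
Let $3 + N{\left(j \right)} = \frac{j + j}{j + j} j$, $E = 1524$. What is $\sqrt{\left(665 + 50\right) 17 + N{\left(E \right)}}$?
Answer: $2 \sqrt{3419} \approx 116.94$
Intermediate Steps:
$N{\left(j \right)} = -3 + j$ ($N{\left(j \right)} = -3 + \frac{j + j}{j + j} j = -3 + \frac{2 j}{2 j} j = -3 + 2 j \frac{1}{2 j} j = -3 + 1 j = -3 + j$)
$\sqrt{\left(665 + 50\right) 17 + N{\left(E \right)}} = \sqrt{\left(665 + 50\right) 17 + \left(-3 + 1524\right)} = \sqrt{715 \cdot 17 + 1521} = \sqrt{12155 + 1521} = \sqrt{13676} = 2 \sqrt{3419}$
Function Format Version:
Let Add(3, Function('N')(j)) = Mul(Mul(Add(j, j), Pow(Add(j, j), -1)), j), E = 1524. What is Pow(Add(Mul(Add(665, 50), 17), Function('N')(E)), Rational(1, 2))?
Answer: Mul(2, Pow(3419, Rational(1, 2))) ≈ 116.94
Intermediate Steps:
Function('N')(j) = Add(-3, j) (Function('N')(j) = Add(-3, Mul(Mul(Add(j, j), Pow(Add(j, j), -1)), j)) = Add(-3, Mul(Mul(Mul(2, j), Pow(Mul(2, j), -1)), j)) = Add(-3, Mul(Mul(Mul(2, j), Mul(Rational(1, 2), Pow(j, -1))), j)) = Add(-3, Mul(1, j)) = Add(-3, j))
Pow(Add(Mul(Add(665, 50), 17), Function('N')(E)), Rational(1, 2)) = Pow(Add(Mul(Add(665, 50), 17), Add(-3, 1524)), Rational(1, 2)) = Pow(Add(Mul(715, 17), 1521), Rational(1, 2)) = Pow(Add(12155, 1521), Rational(1, 2)) = Pow(13676, Rational(1, 2)) = Mul(2, Pow(3419, Rational(1, 2)))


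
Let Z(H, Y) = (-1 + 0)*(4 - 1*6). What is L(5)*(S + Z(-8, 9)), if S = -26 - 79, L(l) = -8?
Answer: 824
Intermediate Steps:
S = -105
Z(H, Y) = 2 (Z(H, Y) = -(4 - 6) = -1*(-2) = 2)
L(5)*(S + Z(-8, 9)) = -8*(-105 + 2) = -8*(-103) = 824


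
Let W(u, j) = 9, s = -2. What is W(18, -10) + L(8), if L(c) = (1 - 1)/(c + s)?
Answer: 9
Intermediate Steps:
L(c) = 0 (L(c) = (1 - 1)/(c - 2) = 0/(-2 + c) = 0)
W(18, -10) + L(8) = 9 + 0 = 9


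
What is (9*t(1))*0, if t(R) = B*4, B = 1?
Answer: 0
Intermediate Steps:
t(R) = 4 (t(R) = 1*4 = 4)
(9*t(1))*0 = (9*4)*0 = 36*0 = 0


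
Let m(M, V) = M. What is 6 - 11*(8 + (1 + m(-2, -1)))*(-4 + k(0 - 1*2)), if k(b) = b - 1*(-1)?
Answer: 391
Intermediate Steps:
k(b) = 1 + b (k(b) = b + 1 = 1 + b)
6 - 11*(8 + (1 + m(-2, -1)))*(-4 + k(0 - 1*2)) = 6 - 11*(8 + (1 - 2))*(-4 + (1 + (0 - 1*2))) = 6 - 11*(8 - 1)*(-4 + (1 + (0 - 2))) = 6 - 77*(-4 + (1 - 2)) = 6 - 77*(-4 - 1) = 6 - 77*(-5) = 6 - 11*(-35) = 6 + 385 = 391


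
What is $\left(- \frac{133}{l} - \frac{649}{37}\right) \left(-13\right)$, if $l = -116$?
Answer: $\frac{914719}{4292} \approx 213.12$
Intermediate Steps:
$\left(- \frac{133}{l} - \frac{649}{37}\right) \left(-13\right) = \left(- \frac{133}{-116} - \frac{649}{37}\right) \left(-13\right) = \left(\left(-133\right) \left(- \frac{1}{116}\right) - \frac{649}{37}\right) \left(-13\right) = \left(\frac{133}{116} - \frac{649}{37}\right) \left(-13\right) = \left(- \frac{70363}{4292}\right) \left(-13\right) = \frac{914719}{4292}$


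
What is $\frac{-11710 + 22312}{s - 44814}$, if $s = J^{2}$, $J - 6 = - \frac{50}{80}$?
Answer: $- \frac{678528}{2866247} \approx -0.23673$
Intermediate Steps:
$J = \frac{43}{8}$ ($J = 6 - \frac{50}{80} = 6 - \frac{5}{8} = \frac{43}{8} \approx 5.375$)
$s = \frac{1849}{64}$ ($s = \left(\frac{43}{8}\right)^{2} = \frac{1849}{64} \approx 28.891$)
$\frac{-11710 + 22312}{s - 44814} = \frac{-11710 + 22312}{\frac{1849}{64} - 44814} = \frac{10602}{- \frac{2866247}{64}} = 10602 \left(- \frac{64}{2866247}\right) = - \frac{678528}{2866247}$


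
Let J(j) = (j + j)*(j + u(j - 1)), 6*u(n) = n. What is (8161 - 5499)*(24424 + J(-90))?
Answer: 115408348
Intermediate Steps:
u(n) = n/6
J(j) = 2*j*(-⅙ + 7*j/6) (J(j) = (j + j)*(j + (j - 1)/6) = (2*j)*(j + (-1 + j)/6) = (2*j)*(j + (-⅙ + j/6)) = (2*j)*(-⅙ + 7*j/6) = 2*j*(-⅙ + 7*j/6))
(8161 - 5499)*(24424 + J(-90)) = (8161 - 5499)*(24424 + (⅓)*(-90)*(-1 + 7*(-90))) = 2662*(24424 + (⅓)*(-90)*(-1 - 630)) = 2662*(24424 + (⅓)*(-90)*(-631)) = 2662*(24424 + 18930) = 2662*43354 = 115408348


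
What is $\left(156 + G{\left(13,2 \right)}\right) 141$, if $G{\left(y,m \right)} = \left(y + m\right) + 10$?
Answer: $25521$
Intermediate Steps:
$G{\left(y,m \right)} = 10 + m + y$ ($G{\left(y,m \right)} = \left(m + y\right) + 10 = 10 + m + y$)
$\left(156 + G{\left(13,2 \right)}\right) 141 = \left(156 + \left(10 + 2 + 13\right)\right) 141 = \left(156 + 25\right) 141 = 181 \cdot 141 = 25521$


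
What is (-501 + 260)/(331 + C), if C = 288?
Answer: -241/619 ≈ -0.38934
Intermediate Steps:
(-501 + 260)/(331 + C) = (-501 + 260)/(331 + 288) = -241/619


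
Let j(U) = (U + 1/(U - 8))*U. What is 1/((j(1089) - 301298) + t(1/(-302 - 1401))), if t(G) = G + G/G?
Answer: 1840943/1628544213918 ≈ 1.1304e-6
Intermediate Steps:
t(G) = 1 + G (t(G) = G + 1 = 1 + G)
j(U) = U*(U + 1/(-8 + U)) (j(U) = (U + 1/(-8 + U))*U = U*(U + 1/(-8 + U)))
1/((j(1089) - 301298) + t(1/(-302 - 1401))) = 1/((1089*(1 + 1089**2 - 8*1089)/(-8 + 1089) - 301298) + (1 + 1/(-302 - 1401))) = 1/((1089*(1 + 1185921 - 8712)/1081 - 301298) + (1 + 1/(-1703))) = 1/((1089*(1/1081)*1177210 - 301298) + (1 - 1/1703)) = 1/((1281981690/1081 - 301298) + 1702/1703) = 1/(956278552/1081 + 1702/1703) = 1/(1628544213918/1840943) = 1840943/1628544213918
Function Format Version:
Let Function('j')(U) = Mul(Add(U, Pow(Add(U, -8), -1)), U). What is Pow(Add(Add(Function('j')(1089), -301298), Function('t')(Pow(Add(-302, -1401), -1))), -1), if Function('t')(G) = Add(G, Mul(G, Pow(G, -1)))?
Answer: Rational(1840943, 1628544213918) ≈ 1.1304e-6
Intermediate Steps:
Function('t')(G) = Add(1, G) (Function('t')(G) = Add(G, 1) = Add(1, G))
Function('j')(U) = Mul(U, Add(U, Pow(Add(-8, U), -1))) (Function('j')(U) = Mul(Add(U, Pow(Add(-8, U), -1)), U) = Mul(U, Add(U, Pow(Add(-8, U), -1))))
Pow(Add(Add(Function('j')(1089), -301298), Function('t')(Pow(Add(-302, -1401), -1))), -1) = Pow(Add(Add(Mul(1089, Pow(Add(-8, 1089), -1), Add(1, Pow(1089, 2), Mul(-8, 1089))), -301298), Add(1, Pow(Add(-302, -1401), -1))), -1) = Pow(Add(Add(Mul(1089, Pow(1081, -1), Add(1, 1185921, -8712)), -301298), Add(1, Pow(-1703, -1))), -1) = Pow(Add(Add(Mul(1089, Rational(1, 1081), 1177210), -301298), Add(1, Rational(-1, 1703))), -1) = Pow(Add(Add(Rational(1281981690, 1081), -301298), Rational(1702, 1703)), -1) = Pow(Add(Rational(956278552, 1081), Rational(1702, 1703)), -1) = Pow(Rational(1628544213918, 1840943), -1) = Rational(1840943, 1628544213918)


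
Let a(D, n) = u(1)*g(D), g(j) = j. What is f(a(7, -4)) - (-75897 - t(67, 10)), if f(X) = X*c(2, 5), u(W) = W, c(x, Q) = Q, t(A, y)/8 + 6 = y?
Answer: 75964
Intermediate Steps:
t(A, y) = -48 + 8*y
a(D, n) = D (a(D, n) = 1*D = D)
f(X) = 5*X (f(X) = X*5 = 5*X)
f(a(7, -4)) - (-75897 - t(67, 10)) = 5*7 - (-75897 - (-48 + 8*10)) = 35 - (-75897 - (-48 + 80)) = 35 - (-75897 - 1*32) = 35 - (-75897 - 32) = 35 - 1*(-75929) = 35 + 75929 = 75964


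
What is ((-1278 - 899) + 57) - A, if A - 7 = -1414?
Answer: -713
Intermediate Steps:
A = -1407 (A = 7 - 1414 = -1407)
((-1278 - 899) + 57) - A = ((-1278 - 899) + 57) - 1*(-1407) = (-2177 + 57) + 1407 = -2120 + 1407 = -713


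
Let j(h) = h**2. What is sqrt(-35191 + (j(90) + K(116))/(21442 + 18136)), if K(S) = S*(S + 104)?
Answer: 3*I*sqrt(1531180227269)/19789 ≈ 187.59*I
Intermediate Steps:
K(S) = S*(104 + S)
sqrt(-35191 + (j(90) + K(116))/(21442 + 18136)) = sqrt(-35191 + (90**2 + 116*(104 + 116))/(21442 + 18136)) = sqrt(-35191 + (8100 + 116*220)/39578) = sqrt(-35191 + (8100 + 25520)*(1/39578)) = sqrt(-35191 + 33620*(1/39578)) = sqrt(-35191 + 16810/19789) = sqrt(-696377889/19789) = 3*I*sqrt(1531180227269)/19789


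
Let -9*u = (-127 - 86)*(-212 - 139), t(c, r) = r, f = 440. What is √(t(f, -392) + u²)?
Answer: √69005857 ≈ 8307.0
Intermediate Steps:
u = -8307 (u = -(-127 - 86)*(-212 - 139)/9 = -(-71)*(-351)/3 = -⅑*74763 = -8307)
√(t(f, -392) + u²) = √(-392 + (-8307)²) = √(-392 + 69006249) = √69005857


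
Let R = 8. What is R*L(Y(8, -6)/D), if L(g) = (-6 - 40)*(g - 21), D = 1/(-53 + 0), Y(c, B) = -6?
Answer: -109296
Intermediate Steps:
D = -1/53 (D = 1/(-53) = -1/53 ≈ -0.018868)
L(g) = 966 - 46*g (L(g) = -46*(-21 + g) = 966 - 46*g)
R*L(Y(8, -6)/D) = 8*(966 - (-276)/(-1/53)) = 8*(966 - (-276)*(-53)) = 8*(966 - 46*318) = 8*(966 - 14628) = 8*(-13662) = -109296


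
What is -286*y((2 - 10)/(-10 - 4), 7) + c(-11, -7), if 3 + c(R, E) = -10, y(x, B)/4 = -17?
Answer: 19435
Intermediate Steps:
y(x, B) = -68 (y(x, B) = 4*(-17) = -68)
c(R, E) = -13 (c(R, E) = -3 - 10 = -13)
-286*y((2 - 10)/(-10 - 4), 7) + c(-11, -7) = -286*(-68) - 13 = 19448 - 13 = 19435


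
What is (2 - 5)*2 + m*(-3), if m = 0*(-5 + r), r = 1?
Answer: -6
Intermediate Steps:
m = 0 (m = 0*(-5 + 1) = 0*(-4) = 0)
(2 - 5)*2 + m*(-3) = (2 - 5)*2 + 0*(-3) = -3*2 + 0 = -6 + 0 = -6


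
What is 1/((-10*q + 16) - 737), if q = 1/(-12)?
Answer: -6/4321 ≈ -0.0013886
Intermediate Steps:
q = -1/12 ≈ -0.083333
1/((-10*q + 16) - 737) = 1/((-10*(-1/12) + 16) - 737) = 1/((5/6 + 16) - 737) = 1/(101/6 - 737) = 1/(-4321/6) = -6/4321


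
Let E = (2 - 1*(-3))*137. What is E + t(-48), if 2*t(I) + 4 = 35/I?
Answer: 65533/96 ≈ 682.64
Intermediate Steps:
t(I) = -2 + 35/(2*I) (t(I) = -2 + (35/I)/2 = -2 + 35/(2*I))
E = 685 (E = (2 + 3)*137 = 5*137 = 685)
E + t(-48) = 685 + (-2 + (35/2)/(-48)) = 685 + (-2 + (35/2)*(-1/48)) = 685 + (-2 - 35/96) = 685 - 227/96 = 65533/96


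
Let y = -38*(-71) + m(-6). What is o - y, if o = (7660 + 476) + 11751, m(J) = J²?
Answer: 17153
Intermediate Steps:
y = 2734 (y = -38*(-71) + (-6)² = 2698 + 36 = 2734)
o = 19887 (o = 8136 + 11751 = 19887)
o - y = 19887 - 1*2734 = 19887 - 2734 = 17153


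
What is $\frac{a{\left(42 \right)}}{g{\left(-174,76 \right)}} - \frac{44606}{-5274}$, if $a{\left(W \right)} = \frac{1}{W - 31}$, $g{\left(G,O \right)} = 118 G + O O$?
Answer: $\frac{3620131111}{428027292} \approx 8.4577$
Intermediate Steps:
$g{\left(G,O \right)} = O^{2} + 118 G$ ($g{\left(G,O \right)} = 118 G + O^{2} = O^{2} + 118 G$)
$a{\left(W \right)} = \frac{1}{-31 + W}$
$\frac{a{\left(42 \right)}}{g{\left(-174,76 \right)}} - \frac{44606}{-5274} = \frac{1}{\left(-31 + 42\right) \left(76^{2} + 118 \left(-174\right)\right)} - \frac{44606}{-5274} = \frac{1}{11 \left(5776 - 20532\right)} - - \frac{22303}{2637} = \frac{1}{11 \left(-14756\right)} + \frac{22303}{2637} = \frac{1}{11} \left(- \frac{1}{14756}\right) + \frac{22303}{2637} = - \frac{1}{162316} + \frac{22303}{2637} = \frac{3620131111}{428027292}$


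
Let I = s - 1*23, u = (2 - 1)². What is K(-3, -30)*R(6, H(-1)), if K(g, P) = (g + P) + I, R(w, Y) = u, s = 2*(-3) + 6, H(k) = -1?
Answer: -56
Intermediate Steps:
s = 0 (s = -6 + 6 = 0)
u = 1 (u = 1² = 1)
R(w, Y) = 1
I = -23 (I = 0 - 1*23 = 0 - 23 = -23)
K(g, P) = -23 + P + g (K(g, P) = (g + P) - 23 = (P + g) - 23 = -23 + P + g)
K(-3, -30)*R(6, H(-1)) = (-23 - 30 - 3)*1 = -56*1 = -56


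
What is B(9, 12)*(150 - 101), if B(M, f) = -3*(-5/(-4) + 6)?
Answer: -4263/4 ≈ -1065.8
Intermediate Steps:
B(M, f) = -87/4 (B(M, f) = -3*(-5*(-¼) + 6) = -3*(5/4 + 6) = -3*29/4 = -87/4)
B(9, 12)*(150 - 101) = -87*(150 - 101)/4 = -87/4*49 = -4263/4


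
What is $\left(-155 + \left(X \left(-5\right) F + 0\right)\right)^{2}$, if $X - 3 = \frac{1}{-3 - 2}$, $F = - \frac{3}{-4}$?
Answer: $\frac{109561}{4} \approx 27390.0$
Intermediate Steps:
$F = \frac{3}{4}$ ($F = \left(-3\right) \left(- \frac{1}{4}\right) = \frac{3}{4} \approx 0.75$)
$X = \frac{14}{5}$ ($X = 3 + \frac{1}{-3 - 2} = 3 + \frac{1}{-5} = 3 - \frac{1}{5} = \frac{14}{5} \approx 2.8$)
$\left(-155 + \left(X \left(-5\right) F + 0\right)\right)^{2} = \left(-155 + \left(\frac{14}{5} \left(-5\right) \frac{3}{4} + 0\right)\right)^{2} = \left(-155 + \left(\left(-14\right) \frac{3}{4} + 0\right)\right)^{2} = \left(-155 + \left(- \frac{21}{2} + 0\right)\right)^{2} = \left(-155 - \frac{21}{2}\right)^{2} = \left(- \frac{331}{2}\right)^{2} = \frac{109561}{4}$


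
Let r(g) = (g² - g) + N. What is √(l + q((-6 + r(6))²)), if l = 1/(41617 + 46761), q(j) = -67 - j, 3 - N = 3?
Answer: 3*I*√558029032226/88378 ≈ 25.357*I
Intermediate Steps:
N = 0 (N = 3 - 1*3 = 3 - 3 = 0)
r(g) = g² - g (r(g) = (g² - g) + 0 = g² - g)
l = 1/88378 ≈ 1.1315e-5
√(l + q((-6 + r(6))²)) = √(1/88378 + (-67 - (-6 + 6*(-1 + 6))²)) = √(1/88378 + (-67 - (-6 + 6*5)²)) = √(1/88378 + (-67 - (-6 + 30)²)) = √(1/88378 + (-67 - 1*24²)) = √(1/88378 + (-67 - 1*576)) = √(1/88378 + (-67 - 576)) = √(1/88378 - 643) = √(-56827053/88378) = 3*I*√558029032226/88378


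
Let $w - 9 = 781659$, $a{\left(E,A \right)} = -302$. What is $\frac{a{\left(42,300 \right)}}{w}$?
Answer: $- \frac{151}{390834} \approx -0.00038635$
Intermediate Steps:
$w = 781668$ ($w = 9 + 781659 = 781668$)
$\frac{a{\left(42,300 \right)}}{w} = - \frac{302}{781668} = \left(-302\right) \frac{1}{781668} = - \frac{151}{390834}$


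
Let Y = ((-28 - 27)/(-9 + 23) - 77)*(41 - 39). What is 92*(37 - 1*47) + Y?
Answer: -7573/7 ≈ -1081.9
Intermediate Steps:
Y = -1133/7 (Y = (-55/14 - 77)*2 = -1133/14*2 = -1133/7 ≈ -161.86)
92*(37 - 1*47) + Y = 92*(37 - 1*47) - 1133/7 = 92*(37 - 47) - 1133/7 = 92*(-10) - 1133/7 = -920 - 1133/7 = -7573/7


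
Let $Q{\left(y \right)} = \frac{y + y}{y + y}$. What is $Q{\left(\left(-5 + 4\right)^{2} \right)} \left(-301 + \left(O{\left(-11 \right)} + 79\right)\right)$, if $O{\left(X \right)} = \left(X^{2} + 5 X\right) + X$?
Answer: $-167$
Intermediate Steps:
$O{\left(X \right)} = X^{2} + 6 X$
$Q{\left(y \right)} = 1$ ($Q{\left(y \right)} = \frac{2 y}{2 y} = 2 y \frac{1}{2 y} = 1$)
$Q{\left(\left(-5 + 4\right)^{2} \right)} \left(-301 + \left(O{\left(-11 \right)} + 79\right)\right) = 1 \left(-301 + \left(- 11 \left(6 - 11\right) + 79\right)\right) = 1 \left(-301 + \left(\left(-11\right) \left(-5\right) + 79\right)\right) = 1 \left(-301 + \left(55 + 79\right)\right) = 1 \left(-301 + 134\right) = 1 \left(-167\right) = -167$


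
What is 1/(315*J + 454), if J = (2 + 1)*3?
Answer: 1/3289 ≈ 0.00030404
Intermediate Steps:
J = 9 (J = 3*3 = 9)
1/(315*J + 454) = 1/(315*9 + 454) = 1/(2835 + 454) = 1/3289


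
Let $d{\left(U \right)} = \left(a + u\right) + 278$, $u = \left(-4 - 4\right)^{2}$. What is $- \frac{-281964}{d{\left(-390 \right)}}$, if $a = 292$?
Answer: $\frac{140982}{317} \approx 444.74$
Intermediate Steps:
$u = 64$ ($u = \left(-8\right)^{2} = 64$)
$d{\left(U \right)} = 634$ ($d{\left(U \right)} = \left(292 + 64\right) + 278 = 356 + 278 = 634$)
$- \frac{-281964}{d{\left(-390 \right)}} = - \frac{-281964}{634} = \left(-1\right) \left(- \frac{140982}{317}\right) = \frac{140982}{317}$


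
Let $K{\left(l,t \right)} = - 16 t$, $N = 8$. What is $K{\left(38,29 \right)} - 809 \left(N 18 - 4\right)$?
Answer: $-113724$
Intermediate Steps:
$K{\left(38,29 \right)} - 809 \left(N 18 - 4\right) = \left(-16\right) 29 - 809 \left(8 \cdot 18 - 4\right) = -464 - 809 \left(144 - 4\right) = -464 - 113260 = -113724$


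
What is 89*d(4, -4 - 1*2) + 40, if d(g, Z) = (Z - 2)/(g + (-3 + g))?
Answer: -512/5 ≈ -102.40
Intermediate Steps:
d(g, Z) = (-2 + Z)/(-3 + 2*g)
89*d(4, -4 - 1*2) + 40 = 89*((-2 + (-4 - 1*2))/(-3 + 2*4)) + 40 = 89*((-2 + (-4 - 2))/(-3 + 8)) + 40 = 89*((-2 - 6)/5) + 40 = 89*((⅕)*(-8)) + 40 = 89*(-8/5) + 40 = -712/5 + 40 = -512/5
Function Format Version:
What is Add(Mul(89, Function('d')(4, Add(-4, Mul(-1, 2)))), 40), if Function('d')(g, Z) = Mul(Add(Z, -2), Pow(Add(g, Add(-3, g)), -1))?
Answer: Rational(-512, 5) ≈ -102.40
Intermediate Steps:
Function('d')(g, Z) = Mul(Pow(Add(-3, Mul(2, g)), -1), Add(-2, Z)) (Function('d')(g, Z) = Mul(Add(-2, Z), Pow(Add(-3, Mul(2, g)), -1)) = Mul(Pow(Add(-3, Mul(2, g)), -1), Add(-2, Z)))
Add(Mul(89, Function('d')(4, Add(-4, Mul(-1, 2)))), 40) = Add(Mul(89, Mul(Pow(Add(-3, Mul(2, 4)), -1), Add(-2, Add(-4, Mul(-1, 2))))), 40) = Add(Mul(89, Mul(Pow(Add(-3, 8), -1), Add(-2, Add(-4, -2)))), 40) = Add(Mul(89, Mul(Pow(5, -1), Add(-2, -6))), 40) = Add(Mul(89, Mul(Rational(1, 5), -8)), 40) = Add(Mul(89, Rational(-8, 5)), 40) = Add(Rational(-712, 5), 40) = Rational(-512, 5)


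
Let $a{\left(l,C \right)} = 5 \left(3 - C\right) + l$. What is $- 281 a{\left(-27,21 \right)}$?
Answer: $32877$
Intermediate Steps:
$a{\left(l,C \right)} = 15 + l - 5 C$ ($a{\left(l,C \right)} = \left(15 - 5 C\right) + l = 15 + l - 5 C$)
$- 281 a{\left(-27,21 \right)} = - 281 \left(15 - 27 - 105\right) = \left(-281\right) \left(-117\right) = 32877$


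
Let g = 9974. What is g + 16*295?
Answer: 14694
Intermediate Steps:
g + 16*295 = 9974 + 16*295 = 9974 + 4720 = 14694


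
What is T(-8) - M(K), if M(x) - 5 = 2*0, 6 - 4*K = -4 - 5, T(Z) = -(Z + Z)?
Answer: 11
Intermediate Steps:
T(Z) = -2*Z
K = 15/4 (K = 3/2 - (-4 - 5)/4 = 3/2 - ¼*(-9) = 3/2 + 9/4 = 15/4 ≈ 3.7500)
M(x) = 5 (M(x) = 5 + 2*0 = 5 + 0 = 5)
T(-8) - M(K) = -2*(-8) - 1*5 = 16 - 5 = 11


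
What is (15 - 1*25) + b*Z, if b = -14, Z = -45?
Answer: 620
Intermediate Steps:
(15 - 1*25) + b*Z = (15 - 1*25) - 14*(-45) = (15 - 25) + 630 = -10 + 630 = 620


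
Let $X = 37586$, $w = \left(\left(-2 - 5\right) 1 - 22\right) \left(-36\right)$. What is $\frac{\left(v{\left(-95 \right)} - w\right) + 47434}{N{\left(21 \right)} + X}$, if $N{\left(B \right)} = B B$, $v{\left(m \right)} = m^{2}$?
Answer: $\frac{55415}{38027} \approx 1.4573$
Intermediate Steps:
$w = 1044$ ($w = \left(\left(-7\right) 1 - 22\right) \left(-36\right) = \left(-7 - 22\right) \left(-36\right) = \left(-29\right) \left(-36\right) = 1044$)
$N{\left(B \right)} = B^{2}$
$\frac{\left(v{\left(-95 \right)} - w\right) + 47434}{N{\left(21 \right)} + X} = \frac{\left(\left(-95\right)^{2} - 1044\right) + 47434}{21^{2} + 37586} = \frac{\left(9025 - 1044\right) + 47434}{441 + 37586} = \frac{7981 + 47434}{38027} = 55415 \cdot \frac{1}{38027} = \frac{55415}{38027}$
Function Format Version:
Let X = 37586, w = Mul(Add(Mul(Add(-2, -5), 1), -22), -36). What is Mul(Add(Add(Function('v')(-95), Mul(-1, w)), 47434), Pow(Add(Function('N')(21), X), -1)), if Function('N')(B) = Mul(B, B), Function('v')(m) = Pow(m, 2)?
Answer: Rational(55415, 38027) ≈ 1.4573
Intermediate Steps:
w = 1044 (w = Mul(Add(Mul(-7, 1), -22), -36) = Mul(Add(-7, -22), -36) = Mul(-29, -36) = 1044)
Function('N')(B) = Pow(B, 2)
Mul(Add(Add(Function('v')(-95), Mul(-1, w)), 47434), Pow(Add(Function('N')(21), X), -1)) = Mul(Add(Add(Pow(-95, 2), Mul(-1, 1044)), 47434), Pow(Add(Pow(21, 2), 37586), -1)) = Mul(Add(Add(9025, -1044), 47434), Pow(Add(441, 37586), -1)) = Mul(Add(7981, 47434), Pow(38027, -1)) = Mul(55415, Rational(1, 38027)) = Rational(55415, 38027)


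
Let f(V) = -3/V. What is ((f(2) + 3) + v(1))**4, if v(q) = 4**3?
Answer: 294499921/16 ≈ 1.8406e+7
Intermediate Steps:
v(q) = 64
((f(2) + 3) + v(1))**4 = ((-3/2 + 3) + 64)**4 = (3/2 + 64)**4 = (131/2)**4 = 294499921/16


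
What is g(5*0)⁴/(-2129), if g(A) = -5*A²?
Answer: 0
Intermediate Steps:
g(5*0)⁴/(-2129) = (-5*(5*0)²)⁴/(-2129) = (-5*0²)⁴*(-1/2129) = (-5*0)⁴*(-1/2129) = 0⁴*(-1/2129) = 0*(-1/2129) = 0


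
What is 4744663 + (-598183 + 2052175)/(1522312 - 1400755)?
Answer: 192249484761/40519 ≈ 4.7447e+6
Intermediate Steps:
4744663 + (-598183 + 2052175)/(1522312 - 1400755) = 4744663 + 1453992/121557 = 4744663 + 1453992*(1/121557) = 4744663 + 484664/40519 = 192249484761/40519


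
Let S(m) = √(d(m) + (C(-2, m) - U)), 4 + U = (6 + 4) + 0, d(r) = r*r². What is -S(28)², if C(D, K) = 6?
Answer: -21952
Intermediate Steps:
d(r) = r³
U = 6 (U = -4 + ((6 + 4) + 0) = -4 + (10 + 0) = -4 + 10 = 6)
S(m) = √(m³) (S(m) = √(m³ + (6 - 1*6)) = √(m³ + (6 - 6)) = √(m³ + 0) = √(m³))
-S(28)² = -(√(28³))² = -(√21952)² = -(56*√7)² = -1*21952 = -21952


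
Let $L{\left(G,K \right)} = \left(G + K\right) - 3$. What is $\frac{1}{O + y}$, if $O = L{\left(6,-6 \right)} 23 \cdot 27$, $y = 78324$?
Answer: $\frac{1}{76461} \approx 1.3079 \cdot 10^{-5}$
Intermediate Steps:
$L{\left(G,K \right)} = -3 + G + K$
$O = -1863$ ($O = \left(-3 + 6 - 6\right) 23 \cdot 27 = \left(-3\right) 23 \cdot 27 = \left(-69\right) 27 = -1863$)
$\frac{1}{O + y} = \frac{1}{-1863 + 78324} = \frac{1}{76461}$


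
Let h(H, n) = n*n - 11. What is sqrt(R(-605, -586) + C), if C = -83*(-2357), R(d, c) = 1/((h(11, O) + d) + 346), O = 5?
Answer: sqrt(239647970)/35 ≈ 442.30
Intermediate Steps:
h(H, n) = -11 + n**2 (h(H, n) = n**2 - 11 = -11 + n**2)
R(d, c) = 1/(360 + d) (R(d, c) = 1/(((-11 + 5**2) + d) + 346) = 1/(((-11 + 25) + d) + 346) = 1/((14 + d) + 346) = 1/(360 + d))
C = 195631
sqrt(R(-605, -586) + C) = sqrt(1/(360 - 605) + 195631) = sqrt(1/(-245) + 195631) = sqrt(-1/245 + 195631) = sqrt(47929594/245) = sqrt(239647970)/35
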